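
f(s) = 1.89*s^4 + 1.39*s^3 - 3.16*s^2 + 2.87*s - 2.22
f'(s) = 7.56*s^3 + 4.17*s^2 - 6.32*s + 2.87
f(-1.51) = -8.72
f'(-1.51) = -4.11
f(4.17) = 627.08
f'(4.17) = 597.22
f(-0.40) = -3.91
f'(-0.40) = 5.58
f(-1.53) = -8.63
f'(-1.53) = -4.78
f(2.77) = 122.30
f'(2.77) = 178.04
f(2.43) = 71.94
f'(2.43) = 120.61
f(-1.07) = -8.13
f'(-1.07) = 5.15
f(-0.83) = -6.68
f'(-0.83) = 6.67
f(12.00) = 41170.14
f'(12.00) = 13591.19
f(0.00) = -2.22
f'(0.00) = 2.87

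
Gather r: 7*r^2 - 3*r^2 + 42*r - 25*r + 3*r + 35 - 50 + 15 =4*r^2 + 20*r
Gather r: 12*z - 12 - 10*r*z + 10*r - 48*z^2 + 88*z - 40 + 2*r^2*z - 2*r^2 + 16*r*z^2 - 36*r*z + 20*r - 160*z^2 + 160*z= r^2*(2*z - 2) + r*(16*z^2 - 46*z + 30) - 208*z^2 + 260*z - 52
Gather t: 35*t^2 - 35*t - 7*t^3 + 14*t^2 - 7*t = -7*t^3 + 49*t^2 - 42*t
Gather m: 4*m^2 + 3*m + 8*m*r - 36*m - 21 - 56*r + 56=4*m^2 + m*(8*r - 33) - 56*r + 35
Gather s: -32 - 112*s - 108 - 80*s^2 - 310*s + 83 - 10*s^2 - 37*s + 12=-90*s^2 - 459*s - 45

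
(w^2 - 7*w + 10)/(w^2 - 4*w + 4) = (w - 5)/(w - 2)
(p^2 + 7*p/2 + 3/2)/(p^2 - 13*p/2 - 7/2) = (p + 3)/(p - 7)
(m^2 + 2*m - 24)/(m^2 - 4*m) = (m + 6)/m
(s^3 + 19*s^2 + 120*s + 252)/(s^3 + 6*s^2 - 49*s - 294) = (s + 6)/(s - 7)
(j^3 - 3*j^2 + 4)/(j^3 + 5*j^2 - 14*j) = (j^2 - j - 2)/(j*(j + 7))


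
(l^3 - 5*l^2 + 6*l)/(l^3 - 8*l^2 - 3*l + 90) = l*(l^2 - 5*l + 6)/(l^3 - 8*l^2 - 3*l + 90)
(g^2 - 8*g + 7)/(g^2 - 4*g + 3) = (g - 7)/(g - 3)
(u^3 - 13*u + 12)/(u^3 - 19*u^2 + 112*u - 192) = (u^2 + 3*u - 4)/(u^2 - 16*u + 64)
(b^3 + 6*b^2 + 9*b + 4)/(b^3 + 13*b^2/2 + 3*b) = 2*(b^3 + 6*b^2 + 9*b + 4)/(b*(2*b^2 + 13*b + 6))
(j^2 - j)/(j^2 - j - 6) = j*(1 - j)/(-j^2 + j + 6)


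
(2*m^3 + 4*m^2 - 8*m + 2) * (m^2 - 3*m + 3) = 2*m^5 - 2*m^4 - 14*m^3 + 38*m^2 - 30*m + 6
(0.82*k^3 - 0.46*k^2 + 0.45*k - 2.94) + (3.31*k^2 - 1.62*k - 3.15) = 0.82*k^3 + 2.85*k^2 - 1.17*k - 6.09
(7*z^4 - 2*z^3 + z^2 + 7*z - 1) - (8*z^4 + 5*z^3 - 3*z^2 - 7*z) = -z^4 - 7*z^3 + 4*z^2 + 14*z - 1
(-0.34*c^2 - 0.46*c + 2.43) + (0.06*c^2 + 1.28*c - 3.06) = -0.28*c^2 + 0.82*c - 0.63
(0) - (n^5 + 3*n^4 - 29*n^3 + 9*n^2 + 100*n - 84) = -n^5 - 3*n^4 + 29*n^3 - 9*n^2 - 100*n + 84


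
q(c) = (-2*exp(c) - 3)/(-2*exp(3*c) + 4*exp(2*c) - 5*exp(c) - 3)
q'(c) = (-2*exp(c) - 3)*(6*exp(3*c) - 8*exp(2*c) + 5*exp(c))/(-2*exp(3*c) + 4*exp(2*c) - 5*exp(c) - 3)^2 - 2*exp(c)/(-2*exp(3*c) + 4*exp(2*c) - 5*exp(c) - 3)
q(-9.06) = 1.00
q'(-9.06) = -0.00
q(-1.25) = 0.86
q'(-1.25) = -0.05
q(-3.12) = 0.96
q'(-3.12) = -0.03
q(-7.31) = 1.00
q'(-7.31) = -0.00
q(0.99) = 0.32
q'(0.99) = -0.66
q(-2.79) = 0.95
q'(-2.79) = -0.04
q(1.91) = 0.04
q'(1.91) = -0.08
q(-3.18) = 0.96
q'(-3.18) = -0.03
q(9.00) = 0.00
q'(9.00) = 0.00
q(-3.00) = 0.96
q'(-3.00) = -0.04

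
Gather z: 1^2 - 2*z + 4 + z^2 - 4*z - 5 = z^2 - 6*z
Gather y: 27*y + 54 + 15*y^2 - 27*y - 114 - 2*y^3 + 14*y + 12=-2*y^3 + 15*y^2 + 14*y - 48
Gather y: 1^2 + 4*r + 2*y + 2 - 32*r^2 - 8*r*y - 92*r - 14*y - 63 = -32*r^2 - 88*r + y*(-8*r - 12) - 60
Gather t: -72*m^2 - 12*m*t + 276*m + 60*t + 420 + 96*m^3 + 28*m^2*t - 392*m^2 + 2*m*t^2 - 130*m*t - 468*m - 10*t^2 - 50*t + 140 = 96*m^3 - 464*m^2 - 192*m + t^2*(2*m - 10) + t*(28*m^2 - 142*m + 10) + 560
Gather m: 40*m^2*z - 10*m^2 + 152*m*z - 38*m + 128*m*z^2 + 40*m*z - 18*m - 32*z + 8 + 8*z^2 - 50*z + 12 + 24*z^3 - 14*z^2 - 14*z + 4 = m^2*(40*z - 10) + m*(128*z^2 + 192*z - 56) + 24*z^3 - 6*z^2 - 96*z + 24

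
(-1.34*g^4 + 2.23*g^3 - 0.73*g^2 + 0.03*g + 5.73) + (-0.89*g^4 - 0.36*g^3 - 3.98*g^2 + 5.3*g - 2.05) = -2.23*g^4 + 1.87*g^3 - 4.71*g^2 + 5.33*g + 3.68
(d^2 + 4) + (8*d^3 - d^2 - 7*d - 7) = 8*d^3 - 7*d - 3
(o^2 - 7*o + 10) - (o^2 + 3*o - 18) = 28 - 10*o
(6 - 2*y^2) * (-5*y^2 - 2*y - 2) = 10*y^4 + 4*y^3 - 26*y^2 - 12*y - 12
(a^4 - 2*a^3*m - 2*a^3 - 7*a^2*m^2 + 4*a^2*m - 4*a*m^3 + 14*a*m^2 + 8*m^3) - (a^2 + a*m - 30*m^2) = a^4 - 2*a^3*m - 2*a^3 - 7*a^2*m^2 + 4*a^2*m - a^2 - 4*a*m^3 + 14*a*m^2 - a*m + 8*m^3 + 30*m^2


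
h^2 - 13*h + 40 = (h - 8)*(h - 5)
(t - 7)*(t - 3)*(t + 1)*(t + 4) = t^4 - 5*t^3 - 25*t^2 + 65*t + 84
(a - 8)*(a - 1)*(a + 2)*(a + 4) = a^4 - 3*a^3 - 38*a^2 - 24*a + 64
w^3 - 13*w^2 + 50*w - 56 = (w - 7)*(w - 4)*(w - 2)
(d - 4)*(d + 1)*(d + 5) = d^3 + 2*d^2 - 19*d - 20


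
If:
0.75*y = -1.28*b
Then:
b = -0.5859375*y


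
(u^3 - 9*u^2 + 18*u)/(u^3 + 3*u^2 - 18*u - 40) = u*(u^2 - 9*u + 18)/(u^3 + 3*u^2 - 18*u - 40)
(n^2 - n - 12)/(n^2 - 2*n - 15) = (n - 4)/(n - 5)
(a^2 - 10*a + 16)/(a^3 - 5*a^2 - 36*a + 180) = (a^2 - 10*a + 16)/(a^3 - 5*a^2 - 36*a + 180)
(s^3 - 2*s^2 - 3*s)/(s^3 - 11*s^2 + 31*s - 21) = s*(s + 1)/(s^2 - 8*s + 7)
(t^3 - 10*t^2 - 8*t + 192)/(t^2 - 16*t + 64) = (t^2 - 2*t - 24)/(t - 8)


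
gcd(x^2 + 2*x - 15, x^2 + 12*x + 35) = x + 5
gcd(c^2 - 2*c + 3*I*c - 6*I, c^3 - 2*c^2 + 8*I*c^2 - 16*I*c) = c - 2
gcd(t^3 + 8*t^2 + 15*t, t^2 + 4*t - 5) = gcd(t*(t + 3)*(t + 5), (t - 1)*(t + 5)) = t + 5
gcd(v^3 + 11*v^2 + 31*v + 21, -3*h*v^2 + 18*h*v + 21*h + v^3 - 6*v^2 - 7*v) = v + 1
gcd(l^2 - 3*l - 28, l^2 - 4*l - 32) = l + 4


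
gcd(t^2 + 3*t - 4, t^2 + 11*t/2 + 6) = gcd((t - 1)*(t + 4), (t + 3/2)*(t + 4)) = t + 4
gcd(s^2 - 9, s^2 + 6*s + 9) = s + 3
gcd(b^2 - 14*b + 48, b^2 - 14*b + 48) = b^2 - 14*b + 48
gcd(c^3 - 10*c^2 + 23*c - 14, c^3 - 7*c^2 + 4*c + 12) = c - 2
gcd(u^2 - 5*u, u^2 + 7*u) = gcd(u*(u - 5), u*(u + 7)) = u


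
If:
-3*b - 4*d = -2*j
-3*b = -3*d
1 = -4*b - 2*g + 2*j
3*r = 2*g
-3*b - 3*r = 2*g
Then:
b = 2/9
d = 2/9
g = -1/6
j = 7/9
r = -1/9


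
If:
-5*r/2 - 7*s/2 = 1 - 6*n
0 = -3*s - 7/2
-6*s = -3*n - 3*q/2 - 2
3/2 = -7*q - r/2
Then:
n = -2393/768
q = 89/384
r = -1199/192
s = -7/6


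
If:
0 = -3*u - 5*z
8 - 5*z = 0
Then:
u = -8/3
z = 8/5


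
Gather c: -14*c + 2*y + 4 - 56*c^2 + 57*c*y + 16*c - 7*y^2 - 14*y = -56*c^2 + c*(57*y + 2) - 7*y^2 - 12*y + 4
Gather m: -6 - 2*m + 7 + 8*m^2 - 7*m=8*m^2 - 9*m + 1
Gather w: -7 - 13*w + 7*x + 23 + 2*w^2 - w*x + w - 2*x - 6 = 2*w^2 + w*(-x - 12) + 5*x + 10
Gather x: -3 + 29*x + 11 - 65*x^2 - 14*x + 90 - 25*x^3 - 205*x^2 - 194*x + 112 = -25*x^3 - 270*x^2 - 179*x + 210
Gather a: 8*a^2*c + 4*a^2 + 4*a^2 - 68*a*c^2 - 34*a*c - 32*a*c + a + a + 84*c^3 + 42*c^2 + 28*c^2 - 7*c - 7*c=a^2*(8*c + 8) + a*(-68*c^2 - 66*c + 2) + 84*c^3 + 70*c^2 - 14*c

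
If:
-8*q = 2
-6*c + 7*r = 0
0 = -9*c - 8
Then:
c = -8/9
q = -1/4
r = -16/21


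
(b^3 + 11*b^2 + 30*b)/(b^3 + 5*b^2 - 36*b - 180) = b/(b - 6)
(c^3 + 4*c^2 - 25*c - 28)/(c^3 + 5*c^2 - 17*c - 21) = (c - 4)/(c - 3)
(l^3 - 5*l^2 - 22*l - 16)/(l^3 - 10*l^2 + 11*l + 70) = (l^2 - 7*l - 8)/(l^2 - 12*l + 35)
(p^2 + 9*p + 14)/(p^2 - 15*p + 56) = (p^2 + 9*p + 14)/(p^2 - 15*p + 56)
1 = 1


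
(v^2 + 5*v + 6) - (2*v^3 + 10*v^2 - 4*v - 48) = -2*v^3 - 9*v^2 + 9*v + 54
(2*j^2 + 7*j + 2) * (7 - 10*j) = -20*j^3 - 56*j^2 + 29*j + 14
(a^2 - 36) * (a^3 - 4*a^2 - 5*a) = a^5 - 4*a^4 - 41*a^3 + 144*a^2 + 180*a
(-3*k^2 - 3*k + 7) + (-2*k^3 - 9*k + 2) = -2*k^3 - 3*k^2 - 12*k + 9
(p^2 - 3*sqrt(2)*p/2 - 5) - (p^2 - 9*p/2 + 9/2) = -3*sqrt(2)*p/2 + 9*p/2 - 19/2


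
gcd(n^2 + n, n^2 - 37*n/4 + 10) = 1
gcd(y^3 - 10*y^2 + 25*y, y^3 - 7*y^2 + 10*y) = y^2 - 5*y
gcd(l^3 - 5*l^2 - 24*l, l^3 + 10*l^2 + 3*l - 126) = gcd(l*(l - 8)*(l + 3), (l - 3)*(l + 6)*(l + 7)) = 1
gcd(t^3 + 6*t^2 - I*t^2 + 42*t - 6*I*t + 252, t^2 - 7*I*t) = t - 7*I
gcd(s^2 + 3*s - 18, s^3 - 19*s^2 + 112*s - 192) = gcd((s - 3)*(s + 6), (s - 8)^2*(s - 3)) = s - 3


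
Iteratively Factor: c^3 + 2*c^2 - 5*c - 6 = (c - 2)*(c^2 + 4*c + 3) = (c - 2)*(c + 3)*(c + 1)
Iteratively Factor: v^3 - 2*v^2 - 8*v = (v + 2)*(v^2 - 4*v) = v*(v + 2)*(v - 4)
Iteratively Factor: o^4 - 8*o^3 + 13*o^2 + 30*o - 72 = (o - 3)*(o^3 - 5*o^2 - 2*o + 24) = (o - 3)*(o + 2)*(o^2 - 7*o + 12) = (o - 3)^2*(o + 2)*(o - 4)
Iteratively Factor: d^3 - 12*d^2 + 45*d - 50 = (d - 5)*(d^2 - 7*d + 10) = (d - 5)*(d - 2)*(d - 5)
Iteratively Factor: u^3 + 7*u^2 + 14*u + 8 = (u + 1)*(u^2 + 6*u + 8) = (u + 1)*(u + 2)*(u + 4)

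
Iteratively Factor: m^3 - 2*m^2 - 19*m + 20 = (m - 1)*(m^2 - m - 20) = (m - 5)*(m - 1)*(m + 4)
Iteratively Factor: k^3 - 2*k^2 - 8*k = (k + 2)*(k^2 - 4*k) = (k - 4)*(k + 2)*(k)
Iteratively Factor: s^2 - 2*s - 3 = (s + 1)*(s - 3)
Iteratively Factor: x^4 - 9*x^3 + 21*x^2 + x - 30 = (x - 3)*(x^3 - 6*x^2 + 3*x + 10) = (x - 5)*(x - 3)*(x^2 - x - 2) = (x - 5)*(x - 3)*(x + 1)*(x - 2)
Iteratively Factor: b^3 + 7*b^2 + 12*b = (b)*(b^2 + 7*b + 12) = b*(b + 4)*(b + 3)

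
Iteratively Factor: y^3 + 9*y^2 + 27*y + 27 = (y + 3)*(y^2 + 6*y + 9) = (y + 3)^2*(y + 3)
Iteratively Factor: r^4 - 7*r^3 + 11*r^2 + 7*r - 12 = (r + 1)*(r^3 - 8*r^2 + 19*r - 12) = (r - 1)*(r + 1)*(r^2 - 7*r + 12) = (r - 4)*(r - 1)*(r + 1)*(r - 3)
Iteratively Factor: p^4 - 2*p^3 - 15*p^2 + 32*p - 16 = (p + 4)*(p^3 - 6*p^2 + 9*p - 4) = (p - 1)*(p + 4)*(p^2 - 5*p + 4) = (p - 1)^2*(p + 4)*(p - 4)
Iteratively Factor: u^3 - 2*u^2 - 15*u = (u - 5)*(u^2 + 3*u) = (u - 5)*(u + 3)*(u)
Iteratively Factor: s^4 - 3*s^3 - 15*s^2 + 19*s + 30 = (s + 3)*(s^3 - 6*s^2 + 3*s + 10) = (s + 1)*(s + 3)*(s^2 - 7*s + 10) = (s - 5)*(s + 1)*(s + 3)*(s - 2)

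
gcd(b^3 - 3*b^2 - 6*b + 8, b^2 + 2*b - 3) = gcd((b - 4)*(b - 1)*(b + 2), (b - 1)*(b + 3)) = b - 1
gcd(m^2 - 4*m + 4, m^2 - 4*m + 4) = m^2 - 4*m + 4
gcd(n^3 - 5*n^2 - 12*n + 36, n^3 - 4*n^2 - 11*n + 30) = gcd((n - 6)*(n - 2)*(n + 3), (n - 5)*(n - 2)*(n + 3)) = n^2 + n - 6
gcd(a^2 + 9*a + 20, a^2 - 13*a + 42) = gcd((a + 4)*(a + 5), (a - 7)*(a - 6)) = 1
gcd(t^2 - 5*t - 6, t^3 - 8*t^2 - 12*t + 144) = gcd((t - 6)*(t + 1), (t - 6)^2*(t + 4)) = t - 6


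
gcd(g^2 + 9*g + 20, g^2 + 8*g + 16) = g + 4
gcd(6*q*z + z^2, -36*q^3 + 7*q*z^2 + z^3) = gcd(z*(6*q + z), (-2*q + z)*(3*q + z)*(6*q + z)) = 6*q + z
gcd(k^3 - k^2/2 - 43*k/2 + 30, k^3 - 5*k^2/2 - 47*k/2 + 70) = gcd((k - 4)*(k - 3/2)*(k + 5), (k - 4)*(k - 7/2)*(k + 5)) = k^2 + k - 20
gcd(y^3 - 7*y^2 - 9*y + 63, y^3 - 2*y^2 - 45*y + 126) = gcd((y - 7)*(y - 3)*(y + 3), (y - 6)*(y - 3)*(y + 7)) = y - 3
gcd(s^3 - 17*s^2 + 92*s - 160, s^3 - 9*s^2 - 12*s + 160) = s^2 - 13*s + 40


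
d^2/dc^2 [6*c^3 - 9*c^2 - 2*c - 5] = 36*c - 18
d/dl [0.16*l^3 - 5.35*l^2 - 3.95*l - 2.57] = 0.48*l^2 - 10.7*l - 3.95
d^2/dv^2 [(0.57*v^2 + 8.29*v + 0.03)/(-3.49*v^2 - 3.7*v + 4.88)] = (-187.225238*v^3 - 60.4391220000001*v^2 - 849.456228*v - 328.360168)/(42.508549*v^6 + 135.19911*v^5 - 34.982364*v^4 - 327.43964*v^3 + 48.9151679999999*v^2 + 264.33984*v - 116.214272)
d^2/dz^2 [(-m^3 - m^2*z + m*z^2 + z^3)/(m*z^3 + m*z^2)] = 2*(-6*m^3*z^2 - 8*m^3*z - 3*m^3 - 3*m^2*z^3 - 3*m^2*z^2 - m^2*z + m*z^4 - z^4)/(m*z^4*(z^3 + 3*z^2 + 3*z + 1))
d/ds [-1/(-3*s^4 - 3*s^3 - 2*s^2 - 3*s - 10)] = (-12*s^3 - 9*s^2 - 4*s - 3)/(3*s^4 + 3*s^3 + 2*s^2 + 3*s + 10)^2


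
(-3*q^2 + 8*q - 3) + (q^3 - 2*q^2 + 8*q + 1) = q^3 - 5*q^2 + 16*q - 2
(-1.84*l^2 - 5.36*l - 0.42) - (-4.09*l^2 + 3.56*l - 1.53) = 2.25*l^2 - 8.92*l + 1.11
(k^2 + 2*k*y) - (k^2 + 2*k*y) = 0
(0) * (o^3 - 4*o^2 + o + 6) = 0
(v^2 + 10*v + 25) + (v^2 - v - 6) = 2*v^2 + 9*v + 19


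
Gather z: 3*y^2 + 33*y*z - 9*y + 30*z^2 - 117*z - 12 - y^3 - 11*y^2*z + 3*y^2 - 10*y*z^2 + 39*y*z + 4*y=-y^3 + 6*y^2 - 5*y + z^2*(30 - 10*y) + z*(-11*y^2 + 72*y - 117) - 12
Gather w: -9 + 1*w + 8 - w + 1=0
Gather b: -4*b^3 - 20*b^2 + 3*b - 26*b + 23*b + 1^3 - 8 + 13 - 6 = -4*b^3 - 20*b^2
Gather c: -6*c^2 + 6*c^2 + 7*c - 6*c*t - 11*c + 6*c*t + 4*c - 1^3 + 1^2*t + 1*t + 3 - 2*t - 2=0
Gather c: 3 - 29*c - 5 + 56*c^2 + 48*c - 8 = 56*c^2 + 19*c - 10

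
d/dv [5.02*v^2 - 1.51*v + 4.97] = 10.04*v - 1.51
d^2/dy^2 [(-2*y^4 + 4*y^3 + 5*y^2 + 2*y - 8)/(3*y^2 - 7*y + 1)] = 2*(-18*y^6 + 126*y^5 - 312*y^4 + 419*y^3 - 357*y^2 + 498*y - 349)/(27*y^6 - 189*y^5 + 468*y^4 - 469*y^3 + 156*y^2 - 21*y + 1)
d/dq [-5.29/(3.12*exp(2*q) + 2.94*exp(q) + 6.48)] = (33.0096*exp(q) + 15.5526)*exp(q)/(3.12*exp(2*q) + 2.94*exp(q) + 6.48)^2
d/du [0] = 0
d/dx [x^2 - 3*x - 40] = 2*x - 3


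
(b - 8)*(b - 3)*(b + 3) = b^3 - 8*b^2 - 9*b + 72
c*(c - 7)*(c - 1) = c^3 - 8*c^2 + 7*c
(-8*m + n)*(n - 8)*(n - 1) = -8*m*n^2 + 72*m*n - 64*m + n^3 - 9*n^2 + 8*n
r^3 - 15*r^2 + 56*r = r*(r - 8)*(r - 7)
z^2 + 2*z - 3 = (z - 1)*(z + 3)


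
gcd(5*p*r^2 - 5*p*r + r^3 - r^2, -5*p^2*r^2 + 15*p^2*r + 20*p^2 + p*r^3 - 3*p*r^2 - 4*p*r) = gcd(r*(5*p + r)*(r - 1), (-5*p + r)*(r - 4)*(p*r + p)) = 1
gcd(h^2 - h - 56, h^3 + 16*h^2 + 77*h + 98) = h + 7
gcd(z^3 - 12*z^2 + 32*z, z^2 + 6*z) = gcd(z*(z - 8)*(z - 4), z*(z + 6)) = z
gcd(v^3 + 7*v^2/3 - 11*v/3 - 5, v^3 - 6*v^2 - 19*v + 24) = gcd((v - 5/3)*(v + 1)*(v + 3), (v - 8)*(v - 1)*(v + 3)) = v + 3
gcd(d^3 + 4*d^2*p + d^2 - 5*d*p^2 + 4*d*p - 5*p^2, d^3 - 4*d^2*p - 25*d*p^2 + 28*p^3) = -d + p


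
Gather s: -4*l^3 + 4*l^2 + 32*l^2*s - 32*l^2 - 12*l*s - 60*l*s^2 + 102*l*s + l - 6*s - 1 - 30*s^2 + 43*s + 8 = -4*l^3 - 28*l^2 + l + s^2*(-60*l - 30) + s*(32*l^2 + 90*l + 37) + 7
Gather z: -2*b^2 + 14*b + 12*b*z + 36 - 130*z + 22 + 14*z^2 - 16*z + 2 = -2*b^2 + 14*b + 14*z^2 + z*(12*b - 146) + 60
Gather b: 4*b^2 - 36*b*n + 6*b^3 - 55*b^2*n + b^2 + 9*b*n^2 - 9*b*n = 6*b^3 + b^2*(5 - 55*n) + b*(9*n^2 - 45*n)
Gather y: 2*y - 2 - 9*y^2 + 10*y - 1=-9*y^2 + 12*y - 3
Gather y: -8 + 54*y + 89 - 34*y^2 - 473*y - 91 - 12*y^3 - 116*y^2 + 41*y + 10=-12*y^3 - 150*y^2 - 378*y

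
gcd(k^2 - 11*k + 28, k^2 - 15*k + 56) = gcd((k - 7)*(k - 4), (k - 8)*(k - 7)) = k - 7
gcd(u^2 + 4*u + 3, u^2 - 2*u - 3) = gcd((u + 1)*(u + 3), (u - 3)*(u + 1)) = u + 1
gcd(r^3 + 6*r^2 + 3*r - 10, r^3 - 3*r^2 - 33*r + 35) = r^2 + 4*r - 5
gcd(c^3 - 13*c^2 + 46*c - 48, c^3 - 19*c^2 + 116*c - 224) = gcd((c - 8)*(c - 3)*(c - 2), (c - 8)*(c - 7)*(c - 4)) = c - 8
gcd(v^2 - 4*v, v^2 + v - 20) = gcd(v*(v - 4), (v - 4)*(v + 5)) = v - 4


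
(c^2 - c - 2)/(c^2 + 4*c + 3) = (c - 2)/(c + 3)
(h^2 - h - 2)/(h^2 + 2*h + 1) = (h - 2)/(h + 1)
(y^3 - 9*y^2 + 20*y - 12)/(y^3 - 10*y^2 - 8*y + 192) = (y^2 - 3*y + 2)/(y^2 - 4*y - 32)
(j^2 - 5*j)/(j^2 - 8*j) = (j - 5)/(j - 8)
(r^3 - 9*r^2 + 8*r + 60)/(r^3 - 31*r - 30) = (r^2 - 3*r - 10)/(r^2 + 6*r + 5)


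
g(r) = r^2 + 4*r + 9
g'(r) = 2*r + 4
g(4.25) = 44.06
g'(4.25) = 12.50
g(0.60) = 11.76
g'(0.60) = 5.20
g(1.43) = 16.76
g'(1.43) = 6.86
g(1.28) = 15.76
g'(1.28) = 6.56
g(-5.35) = 16.22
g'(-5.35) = -6.70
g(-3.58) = 7.50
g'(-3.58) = -3.16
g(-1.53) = 5.22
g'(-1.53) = 0.94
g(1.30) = 15.89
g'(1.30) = 6.60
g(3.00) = 30.00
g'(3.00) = 10.00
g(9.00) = 126.00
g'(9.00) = 22.00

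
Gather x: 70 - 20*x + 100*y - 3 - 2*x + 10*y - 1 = -22*x + 110*y + 66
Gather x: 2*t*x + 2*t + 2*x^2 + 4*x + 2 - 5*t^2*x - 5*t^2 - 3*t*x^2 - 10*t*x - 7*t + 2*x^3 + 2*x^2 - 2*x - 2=-5*t^2 - 5*t + 2*x^3 + x^2*(4 - 3*t) + x*(-5*t^2 - 8*t + 2)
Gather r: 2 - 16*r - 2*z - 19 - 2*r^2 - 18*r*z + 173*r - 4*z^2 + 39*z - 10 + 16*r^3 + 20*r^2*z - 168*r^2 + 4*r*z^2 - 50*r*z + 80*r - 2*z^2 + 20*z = 16*r^3 + r^2*(20*z - 170) + r*(4*z^2 - 68*z + 237) - 6*z^2 + 57*z - 27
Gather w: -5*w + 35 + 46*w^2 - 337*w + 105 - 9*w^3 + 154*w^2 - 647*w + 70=-9*w^3 + 200*w^2 - 989*w + 210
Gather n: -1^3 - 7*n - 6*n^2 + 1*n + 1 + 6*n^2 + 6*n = 0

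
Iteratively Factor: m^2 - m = (m - 1)*(m)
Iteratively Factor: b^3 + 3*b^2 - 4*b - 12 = (b - 2)*(b^2 + 5*b + 6) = (b - 2)*(b + 2)*(b + 3)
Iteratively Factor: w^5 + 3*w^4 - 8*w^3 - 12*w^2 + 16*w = (w - 1)*(w^4 + 4*w^3 - 4*w^2 - 16*w) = (w - 1)*(w + 2)*(w^3 + 2*w^2 - 8*w) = (w - 1)*(w + 2)*(w + 4)*(w^2 - 2*w) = (w - 2)*(w - 1)*(w + 2)*(w + 4)*(w)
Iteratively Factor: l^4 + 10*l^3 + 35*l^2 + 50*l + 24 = (l + 3)*(l^3 + 7*l^2 + 14*l + 8) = (l + 2)*(l + 3)*(l^2 + 5*l + 4) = (l + 1)*(l + 2)*(l + 3)*(l + 4)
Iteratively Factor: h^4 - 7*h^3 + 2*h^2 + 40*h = (h - 5)*(h^3 - 2*h^2 - 8*h) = h*(h - 5)*(h^2 - 2*h - 8) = h*(h - 5)*(h - 4)*(h + 2)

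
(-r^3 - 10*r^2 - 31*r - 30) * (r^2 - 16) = -r^5 - 10*r^4 - 15*r^3 + 130*r^2 + 496*r + 480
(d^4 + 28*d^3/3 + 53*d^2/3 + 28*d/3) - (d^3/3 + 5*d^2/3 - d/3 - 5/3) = d^4 + 9*d^3 + 16*d^2 + 29*d/3 + 5/3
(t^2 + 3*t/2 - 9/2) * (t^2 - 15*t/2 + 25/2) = t^4 - 6*t^3 - 13*t^2/4 + 105*t/2 - 225/4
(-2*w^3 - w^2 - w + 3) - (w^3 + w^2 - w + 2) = -3*w^3 - 2*w^2 + 1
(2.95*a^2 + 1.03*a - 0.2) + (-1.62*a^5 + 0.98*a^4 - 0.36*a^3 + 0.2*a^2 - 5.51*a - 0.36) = -1.62*a^5 + 0.98*a^4 - 0.36*a^3 + 3.15*a^2 - 4.48*a - 0.56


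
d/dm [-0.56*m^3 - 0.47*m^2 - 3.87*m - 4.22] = -1.68*m^2 - 0.94*m - 3.87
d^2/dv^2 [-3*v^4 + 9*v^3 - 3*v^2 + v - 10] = -36*v^2 + 54*v - 6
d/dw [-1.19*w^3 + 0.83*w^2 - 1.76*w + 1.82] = -3.57*w^2 + 1.66*w - 1.76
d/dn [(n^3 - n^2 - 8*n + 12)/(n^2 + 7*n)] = (n^4 + 14*n^3 + n^2 - 24*n - 84)/(n^2*(n^2 + 14*n + 49))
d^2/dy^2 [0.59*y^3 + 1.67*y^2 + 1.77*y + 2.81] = 3.54*y + 3.34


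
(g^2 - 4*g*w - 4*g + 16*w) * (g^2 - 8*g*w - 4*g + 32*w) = g^4 - 12*g^3*w - 8*g^3 + 32*g^2*w^2 + 96*g^2*w + 16*g^2 - 256*g*w^2 - 192*g*w + 512*w^2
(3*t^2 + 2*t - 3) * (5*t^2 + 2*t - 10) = 15*t^4 + 16*t^3 - 41*t^2 - 26*t + 30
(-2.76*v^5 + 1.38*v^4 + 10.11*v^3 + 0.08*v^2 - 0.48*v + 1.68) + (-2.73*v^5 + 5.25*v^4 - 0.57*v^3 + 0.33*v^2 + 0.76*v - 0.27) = -5.49*v^5 + 6.63*v^4 + 9.54*v^3 + 0.41*v^2 + 0.28*v + 1.41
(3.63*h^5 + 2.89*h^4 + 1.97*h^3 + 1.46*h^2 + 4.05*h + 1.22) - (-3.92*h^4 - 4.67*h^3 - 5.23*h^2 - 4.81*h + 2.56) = 3.63*h^5 + 6.81*h^4 + 6.64*h^3 + 6.69*h^2 + 8.86*h - 1.34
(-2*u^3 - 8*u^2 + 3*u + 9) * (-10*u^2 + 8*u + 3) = 20*u^5 + 64*u^4 - 100*u^3 - 90*u^2 + 81*u + 27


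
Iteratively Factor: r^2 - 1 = (r + 1)*(r - 1)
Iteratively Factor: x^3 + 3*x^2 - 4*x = (x)*(x^2 + 3*x - 4) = x*(x - 1)*(x + 4)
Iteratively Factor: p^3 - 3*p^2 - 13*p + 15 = (p - 5)*(p^2 + 2*p - 3) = (p - 5)*(p + 3)*(p - 1)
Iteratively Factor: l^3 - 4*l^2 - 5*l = (l - 5)*(l^2 + l) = l*(l - 5)*(l + 1)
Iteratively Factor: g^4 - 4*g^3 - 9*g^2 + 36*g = (g + 3)*(g^3 - 7*g^2 + 12*g) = (g - 3)*(g + 3)*(g^2 - 4*g) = g*(g - 3)*(g + 3)*(g - 4)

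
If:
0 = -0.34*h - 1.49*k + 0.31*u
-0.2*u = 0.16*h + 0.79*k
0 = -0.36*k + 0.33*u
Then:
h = 0.00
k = 0.00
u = 0.00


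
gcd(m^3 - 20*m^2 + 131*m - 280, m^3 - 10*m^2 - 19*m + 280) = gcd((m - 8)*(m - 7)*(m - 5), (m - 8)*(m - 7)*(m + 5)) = m^2 - 15*m + 56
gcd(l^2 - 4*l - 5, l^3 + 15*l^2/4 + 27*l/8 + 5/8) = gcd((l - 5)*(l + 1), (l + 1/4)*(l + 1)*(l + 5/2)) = l + 1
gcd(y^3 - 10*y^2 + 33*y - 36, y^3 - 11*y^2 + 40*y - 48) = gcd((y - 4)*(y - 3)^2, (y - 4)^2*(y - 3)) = y^2 - 7*y + 12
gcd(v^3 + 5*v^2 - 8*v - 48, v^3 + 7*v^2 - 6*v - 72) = v^2 + v - 12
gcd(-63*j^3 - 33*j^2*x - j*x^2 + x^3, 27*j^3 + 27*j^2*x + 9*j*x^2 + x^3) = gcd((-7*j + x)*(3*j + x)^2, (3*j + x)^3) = 9*j^2 + 6*j*x + x^2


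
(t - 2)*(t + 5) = t^2 + 3*t - 10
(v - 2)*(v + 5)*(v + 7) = v^3 + 10*v^2 + 11*v - 70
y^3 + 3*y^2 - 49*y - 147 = (y - 7)*(y + 3)*(y + 7)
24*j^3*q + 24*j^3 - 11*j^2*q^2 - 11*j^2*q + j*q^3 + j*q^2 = (-8*j + q)*(-3*j + q)*(j*q + j)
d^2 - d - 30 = (d - 6)*(d + 5)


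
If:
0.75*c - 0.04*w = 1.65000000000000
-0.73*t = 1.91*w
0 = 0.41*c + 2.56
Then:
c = -6.24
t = 414.24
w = -158.32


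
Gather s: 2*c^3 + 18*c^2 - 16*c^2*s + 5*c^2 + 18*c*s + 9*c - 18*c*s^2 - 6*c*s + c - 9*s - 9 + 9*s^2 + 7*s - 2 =2*c^3 + 23*c^2 + 10*c + s^2*(9 - 18*c) + s*(-16*c^2 + 12*c - 2) - 11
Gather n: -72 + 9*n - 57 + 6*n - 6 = 15*n - 135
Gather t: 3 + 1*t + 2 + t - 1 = 2*t + 4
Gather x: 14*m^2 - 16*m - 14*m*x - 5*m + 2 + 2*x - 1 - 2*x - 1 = 14*m^2 - 14*m*x - 21*m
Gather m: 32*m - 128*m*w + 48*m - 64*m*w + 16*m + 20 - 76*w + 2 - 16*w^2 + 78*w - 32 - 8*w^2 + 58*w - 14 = m*(96 - 192*w) - 24*w^2 + 60*w - 24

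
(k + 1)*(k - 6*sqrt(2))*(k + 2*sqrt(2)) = k^3 - 4*sqrt(2)*k^2 + k^2 - 24*k - 4*sqrt(2)*k - 24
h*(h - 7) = h^2 - 7*h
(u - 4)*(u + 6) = u^2 + 2*u - 24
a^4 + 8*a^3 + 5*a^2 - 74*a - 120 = (a - 3)*(a + 2)*(a + 4)*(a + 5)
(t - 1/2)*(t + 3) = t^2 + 5*t/2 - 3/2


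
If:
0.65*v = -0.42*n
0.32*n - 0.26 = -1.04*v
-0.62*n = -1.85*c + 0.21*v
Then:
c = -0.19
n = -0.74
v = 0.48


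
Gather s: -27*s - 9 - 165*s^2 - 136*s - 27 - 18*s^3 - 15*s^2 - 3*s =-18*s^3 - 180*s^2 - 166*s - 36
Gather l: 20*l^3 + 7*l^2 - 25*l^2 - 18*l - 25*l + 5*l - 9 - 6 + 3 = 20*l^3 - 18*l^2 - 38*l - 12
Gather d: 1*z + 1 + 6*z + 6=7*z + 7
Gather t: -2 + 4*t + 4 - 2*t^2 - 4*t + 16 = 18 - 2*t^2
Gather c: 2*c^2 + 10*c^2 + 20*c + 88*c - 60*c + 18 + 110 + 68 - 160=12*c^2 + 48*c + 36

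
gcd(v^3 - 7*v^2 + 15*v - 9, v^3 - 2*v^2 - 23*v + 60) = v - 3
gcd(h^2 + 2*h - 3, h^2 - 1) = h - 1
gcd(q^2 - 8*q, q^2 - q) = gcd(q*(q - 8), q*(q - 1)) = q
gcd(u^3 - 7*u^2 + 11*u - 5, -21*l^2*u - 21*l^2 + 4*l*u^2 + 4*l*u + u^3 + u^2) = 1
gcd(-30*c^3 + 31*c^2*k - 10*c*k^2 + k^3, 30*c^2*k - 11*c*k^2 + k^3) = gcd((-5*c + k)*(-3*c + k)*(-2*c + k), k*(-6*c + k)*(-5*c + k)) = 5*c - k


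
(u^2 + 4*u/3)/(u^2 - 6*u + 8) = u*(3*u + 4)/(3*(u^2 - 6*u + 8))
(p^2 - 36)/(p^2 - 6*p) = (p + 6)/p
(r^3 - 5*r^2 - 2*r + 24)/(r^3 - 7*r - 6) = (r - 4)/(r + 1)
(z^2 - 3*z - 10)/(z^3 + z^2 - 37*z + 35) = (z + 2)/(z^2 + 6*z - 7)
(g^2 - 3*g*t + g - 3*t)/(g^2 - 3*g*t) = (g + 1)/g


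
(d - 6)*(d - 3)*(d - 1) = d^3 - 10*d^2 + 27*d - 18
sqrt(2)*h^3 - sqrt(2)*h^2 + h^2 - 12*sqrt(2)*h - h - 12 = (h - 4)*(h + 3)*(sqrt(2)*h + 1)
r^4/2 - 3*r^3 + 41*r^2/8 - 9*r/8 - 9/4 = (r/2 + 1/4)*(r - 3)*(r - 2)*(r - 3/2)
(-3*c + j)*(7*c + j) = -21*c^2 + 4*c*j + j^2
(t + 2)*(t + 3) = t^2 + 5*t + 6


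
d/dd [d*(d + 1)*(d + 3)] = 3*d^2 + 8*d + 3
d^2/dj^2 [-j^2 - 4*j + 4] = -2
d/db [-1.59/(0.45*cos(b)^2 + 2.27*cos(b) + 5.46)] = -(1.431*cos(b) + 3.6093)*sin(b)/(0.45*cos(b)^2 + 2.27*cos(b) + 5.46)^2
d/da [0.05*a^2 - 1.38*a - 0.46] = 0.1*a - 1.38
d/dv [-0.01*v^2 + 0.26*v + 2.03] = 0.26 - 0.02*v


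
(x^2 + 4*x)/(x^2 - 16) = x/(x - 4)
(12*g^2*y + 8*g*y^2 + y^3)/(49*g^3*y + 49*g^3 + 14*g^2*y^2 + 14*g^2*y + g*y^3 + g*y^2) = y*(12*g^2 + 8*g*y + y^2)/(g*(49*g^2*y + 49*g^2 + 14*g*y^2 + 14*g*y + y^3 + y^2))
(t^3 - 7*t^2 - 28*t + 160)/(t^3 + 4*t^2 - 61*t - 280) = (t - 4)/(t + 7)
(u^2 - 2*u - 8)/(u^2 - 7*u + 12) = (u + 2)/(u - 3)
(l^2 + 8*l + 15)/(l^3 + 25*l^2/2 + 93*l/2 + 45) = 2*(l + 3)/(2*l^2 + 15*l + 18)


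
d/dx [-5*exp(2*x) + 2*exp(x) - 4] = (2 - 10*exp(x))*exp(x)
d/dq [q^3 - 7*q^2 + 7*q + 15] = 3*q^2 - 14*q + 7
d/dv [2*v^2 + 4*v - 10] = 4*v + 4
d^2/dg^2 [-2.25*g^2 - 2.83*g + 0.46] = -4.50000000000000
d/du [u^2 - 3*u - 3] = 2*u - 3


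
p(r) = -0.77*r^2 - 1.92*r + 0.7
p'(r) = -1.54*r - 1.92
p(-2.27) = 1.09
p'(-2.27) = 1.58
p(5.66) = -34.83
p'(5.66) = -10.64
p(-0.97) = 1.84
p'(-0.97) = -0.43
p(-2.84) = -0.06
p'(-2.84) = 2.45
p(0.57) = -0.64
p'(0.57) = -2.80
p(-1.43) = 1.87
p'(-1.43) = 0.28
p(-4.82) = -7.93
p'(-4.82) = 5.50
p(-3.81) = -3.16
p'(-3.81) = 3.95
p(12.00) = -133.22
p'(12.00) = -20.40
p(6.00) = -38.54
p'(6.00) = -11.16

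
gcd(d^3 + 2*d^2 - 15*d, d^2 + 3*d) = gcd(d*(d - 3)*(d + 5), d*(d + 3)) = d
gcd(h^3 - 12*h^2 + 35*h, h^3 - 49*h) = h^2 - 7*h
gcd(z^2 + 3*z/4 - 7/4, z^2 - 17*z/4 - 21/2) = z + 7/4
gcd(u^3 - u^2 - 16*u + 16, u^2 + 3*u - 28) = u - 4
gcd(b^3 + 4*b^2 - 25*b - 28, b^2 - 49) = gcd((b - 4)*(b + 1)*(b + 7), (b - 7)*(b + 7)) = b + 7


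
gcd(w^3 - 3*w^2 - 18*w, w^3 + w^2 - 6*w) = w^2 + 3*w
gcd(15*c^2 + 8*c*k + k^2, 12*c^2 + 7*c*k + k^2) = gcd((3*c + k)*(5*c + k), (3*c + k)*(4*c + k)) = 3*c + k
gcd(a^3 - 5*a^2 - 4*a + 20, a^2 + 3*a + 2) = a + 2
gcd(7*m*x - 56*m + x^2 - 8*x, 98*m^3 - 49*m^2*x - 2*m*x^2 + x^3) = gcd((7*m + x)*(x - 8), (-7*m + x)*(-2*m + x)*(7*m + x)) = 7*m + x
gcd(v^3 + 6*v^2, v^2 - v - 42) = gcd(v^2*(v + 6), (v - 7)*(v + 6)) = v + 6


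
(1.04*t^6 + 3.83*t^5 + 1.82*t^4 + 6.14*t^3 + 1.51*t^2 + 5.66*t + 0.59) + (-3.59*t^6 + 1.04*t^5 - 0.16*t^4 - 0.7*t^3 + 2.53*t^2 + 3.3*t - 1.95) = -2.55*t^6 + 4.87*t^5 + 1.66*t^4 + 5.44*t^3 + 4.04*t^2 + 8.96*t - 1.36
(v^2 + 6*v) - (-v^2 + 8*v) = 2*v^2 - 2*v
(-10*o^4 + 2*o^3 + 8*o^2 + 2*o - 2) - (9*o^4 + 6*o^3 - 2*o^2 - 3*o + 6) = -19*o^4 - 4*o^3 + 10*o^2 + 5*o - 8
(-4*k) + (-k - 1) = -5*k - 1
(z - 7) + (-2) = z - 9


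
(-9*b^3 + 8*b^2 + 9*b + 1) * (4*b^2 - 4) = -36*b^5 + 32*b^4 + 72*b^3 - 28*b^2 - 36*b - 4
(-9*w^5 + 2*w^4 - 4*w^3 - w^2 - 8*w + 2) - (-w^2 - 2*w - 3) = -9*w^5 + 2*w^4 - 4*w^3 - 6*w + 5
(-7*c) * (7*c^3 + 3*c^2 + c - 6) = -49*c^4 - 21*c^3 - 7*c^2 + 42*c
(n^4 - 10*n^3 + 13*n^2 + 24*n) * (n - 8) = n^5 - 18*n^4 + 93*n^3 - 80*n^2 - 192*n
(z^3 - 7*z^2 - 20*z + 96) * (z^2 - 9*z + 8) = z^5 - 16*z^4 + 51*z^3 + 220*z^2 - 1024*z + 768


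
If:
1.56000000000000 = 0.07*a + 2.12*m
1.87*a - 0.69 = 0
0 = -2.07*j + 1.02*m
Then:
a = 0.37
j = 0.36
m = 0.72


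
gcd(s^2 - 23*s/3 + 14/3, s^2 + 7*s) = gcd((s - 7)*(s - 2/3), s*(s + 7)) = 1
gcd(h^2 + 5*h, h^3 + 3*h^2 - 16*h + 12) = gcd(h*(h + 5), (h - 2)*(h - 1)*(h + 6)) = 1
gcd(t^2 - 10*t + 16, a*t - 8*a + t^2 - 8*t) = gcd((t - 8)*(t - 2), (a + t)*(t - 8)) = t - 8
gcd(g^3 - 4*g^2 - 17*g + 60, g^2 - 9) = g - 3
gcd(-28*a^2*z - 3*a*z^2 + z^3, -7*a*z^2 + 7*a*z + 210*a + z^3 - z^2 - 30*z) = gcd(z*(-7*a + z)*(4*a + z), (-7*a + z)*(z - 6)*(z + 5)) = -7*a + z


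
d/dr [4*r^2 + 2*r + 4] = 8*r + 2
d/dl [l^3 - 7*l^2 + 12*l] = 3*l^2 - 14*l + 12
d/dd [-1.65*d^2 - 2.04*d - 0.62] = -3.3*d - 2.04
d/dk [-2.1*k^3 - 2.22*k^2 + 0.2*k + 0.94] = -6.3*k^2 - 4.44*k + 0.2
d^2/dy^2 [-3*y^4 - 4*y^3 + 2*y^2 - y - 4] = -36*y^2 - 24*y + 4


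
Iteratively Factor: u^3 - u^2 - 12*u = (u)*(u^2 - u - 12) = u*(u - 4)*(u + 3)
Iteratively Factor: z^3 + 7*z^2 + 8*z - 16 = (z + 4)*(z^2 + 3*z - 4) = (z + 4)^2*(z - 1)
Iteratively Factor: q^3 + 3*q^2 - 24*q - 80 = (q + 4)*(q^2 - q - 20) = (q - 5)*(q + 4)*(q + 4)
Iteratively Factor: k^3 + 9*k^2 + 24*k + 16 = (k + 1)*(k^2 + 8*k + 16) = (k + 1)*(k + 4)*(k + 4)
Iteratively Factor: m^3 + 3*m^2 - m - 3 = (m + 1)*(m^2 + 2*m - 3) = (m + 1)*(m + 3)*(m - 1)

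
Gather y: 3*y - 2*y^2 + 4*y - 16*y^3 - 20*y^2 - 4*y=-16*y^3 - 22*y^2 + 3*y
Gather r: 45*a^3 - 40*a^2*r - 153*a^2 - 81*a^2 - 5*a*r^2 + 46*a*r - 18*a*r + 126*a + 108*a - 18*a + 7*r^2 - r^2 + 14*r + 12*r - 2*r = 45*a^3 - 234*a^2 + 216*a + r^2*(6 - 5*a) + r*(-40*a^2 + 28*a + 24)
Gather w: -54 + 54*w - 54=54*w - 108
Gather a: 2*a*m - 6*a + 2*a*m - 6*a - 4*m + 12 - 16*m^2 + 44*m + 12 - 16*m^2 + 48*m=a*(4*m - 12) - 32*m^2 + 88*m + 24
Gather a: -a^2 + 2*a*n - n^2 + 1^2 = -a^2 + 2*a*n - n^2 + 1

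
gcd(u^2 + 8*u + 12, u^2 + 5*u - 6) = u + 6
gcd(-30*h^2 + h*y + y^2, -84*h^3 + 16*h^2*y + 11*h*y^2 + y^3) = 6*h + y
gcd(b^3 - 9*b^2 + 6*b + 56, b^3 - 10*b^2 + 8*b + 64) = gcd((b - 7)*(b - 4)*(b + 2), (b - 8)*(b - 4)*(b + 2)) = b^2 - 2*b - 8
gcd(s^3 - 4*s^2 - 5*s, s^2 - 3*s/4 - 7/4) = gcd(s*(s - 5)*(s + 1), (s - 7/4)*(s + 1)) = s + 1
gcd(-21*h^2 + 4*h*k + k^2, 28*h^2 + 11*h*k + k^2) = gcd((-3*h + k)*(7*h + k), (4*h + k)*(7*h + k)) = 7*h + k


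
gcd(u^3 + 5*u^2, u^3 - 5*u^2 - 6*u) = u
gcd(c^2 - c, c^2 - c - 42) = 1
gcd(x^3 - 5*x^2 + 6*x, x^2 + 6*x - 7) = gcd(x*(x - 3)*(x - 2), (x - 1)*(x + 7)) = 1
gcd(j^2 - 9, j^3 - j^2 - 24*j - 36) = j + 3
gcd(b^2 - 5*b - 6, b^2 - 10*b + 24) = b - 6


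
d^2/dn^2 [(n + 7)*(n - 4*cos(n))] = 2*(2*n + 14)*cos(n) + 8*sin(n) + 2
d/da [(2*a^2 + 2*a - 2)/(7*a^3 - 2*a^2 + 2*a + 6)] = 2*(-7*a^4 - 14*a^3 + 25*a^2 + 8*a + 8)/(49*a^6 - 28*a^5 + 32*a^4 + 76*a^3 - 20*a^2 + 24*a + 36)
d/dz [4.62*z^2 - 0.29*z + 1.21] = 9.24*z - 0.29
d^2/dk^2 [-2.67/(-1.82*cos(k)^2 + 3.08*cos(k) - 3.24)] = (-35.376432*(1 - cos(k)^2)^2 + 44.900856*cos(k)^3 + 19.96092*cos(k)^2 - 116.446176*cos(k) + 54.544896)/(1.82*cos(k)^2 - 3.08*cos(k) + 3.24)^3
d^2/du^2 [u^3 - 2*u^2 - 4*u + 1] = 6*u - 4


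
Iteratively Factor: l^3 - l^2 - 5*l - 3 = (l + 1)*(l^2 - 2*l - 3) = (l + 1)^2*(l - 3)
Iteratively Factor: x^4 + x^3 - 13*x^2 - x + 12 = (x - 3)*(x^3 + 4*x^2 - x - 4) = (x - 3)*(x + 4)*(x^2 - 1) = (x - 3)*(x - 1)*(x + 4)*(x + 1)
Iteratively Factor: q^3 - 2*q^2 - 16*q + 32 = (q - 2)*(q^2 - 16) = (q - 2)*(q + 4)*(q - 4)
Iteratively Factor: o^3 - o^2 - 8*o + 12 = (o - 2)*(o^2 + o - 6) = (o - 2)^2*(o + 3)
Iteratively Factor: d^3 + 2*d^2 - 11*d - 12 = (d - 3)*(d^2 + 5*d + 4) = (d - 3)*(d + 1)*(d + 4)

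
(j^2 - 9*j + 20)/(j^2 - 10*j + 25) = (j - 4)/(j - 5)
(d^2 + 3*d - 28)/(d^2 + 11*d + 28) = (d - 4)/(d + 4)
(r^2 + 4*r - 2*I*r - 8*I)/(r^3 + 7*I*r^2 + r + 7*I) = (r^2 + 2*r*(2 - I) - 8*I)/(r^3 + 7*I*r^2 + r + 7*I)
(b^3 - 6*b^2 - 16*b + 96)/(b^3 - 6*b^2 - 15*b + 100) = (b^2 - 10*b + 24)/(b^2 - 10*b + 25)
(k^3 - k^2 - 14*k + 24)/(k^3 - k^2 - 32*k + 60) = (k^2 + k - 12)/(k^2 + k - 30)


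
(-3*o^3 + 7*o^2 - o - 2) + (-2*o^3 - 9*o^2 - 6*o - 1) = -5*o^3 - 2*o^2 - 7*o - 3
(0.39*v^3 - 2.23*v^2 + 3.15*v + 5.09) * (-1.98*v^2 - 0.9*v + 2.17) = -0.7722*v^5 + 4.0644*v^4 - 3.3837*v^3 - 17.7523*v^2 + 2.2545*v + 11.0453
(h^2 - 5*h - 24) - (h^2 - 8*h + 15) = 3*h - 39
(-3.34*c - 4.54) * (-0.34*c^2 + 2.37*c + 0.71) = 1.1356*c^3 - 6.3722*c^2 - 13.1312*c - 3.2234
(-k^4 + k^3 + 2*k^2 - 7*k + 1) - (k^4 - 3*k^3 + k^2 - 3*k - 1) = -2*k^4 + 4*k^3 + k^2 - 4*k + 2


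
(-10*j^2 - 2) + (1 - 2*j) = -10*j^2 - 2*j - 1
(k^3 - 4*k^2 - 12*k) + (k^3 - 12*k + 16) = 2*k^3 - 4*k^2 - 24*k + 16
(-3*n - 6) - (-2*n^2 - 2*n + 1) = 2*n^2 - n - 7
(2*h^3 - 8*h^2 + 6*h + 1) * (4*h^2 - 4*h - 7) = 8*h^5 - 40*h^4 + 42*h^3 + 36*h^2 - 46*h - 7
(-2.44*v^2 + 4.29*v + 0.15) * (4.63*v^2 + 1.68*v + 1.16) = -11.2972*v^4 + 15.7635*v^3 + 5.0713*v^2 + 5.2284*v + 0.174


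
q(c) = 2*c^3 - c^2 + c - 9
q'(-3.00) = 61.00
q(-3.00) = -75.00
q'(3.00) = 49.00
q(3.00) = 39.00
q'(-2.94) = 58.74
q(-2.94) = -71.41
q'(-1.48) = 17.10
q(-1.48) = -19.15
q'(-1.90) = 26.46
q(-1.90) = -28.23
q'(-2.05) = 30.32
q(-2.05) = -32.48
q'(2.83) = 43.39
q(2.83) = 31.15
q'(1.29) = 8.40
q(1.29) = -5.08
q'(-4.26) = 118.41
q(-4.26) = -186.03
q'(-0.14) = 1.40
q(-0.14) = -9.17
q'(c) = 6*c^2 - 2*c + 1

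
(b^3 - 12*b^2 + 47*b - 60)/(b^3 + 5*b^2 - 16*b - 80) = (b^2 - 8*b + 15)/(b^2 + 9*b + 20)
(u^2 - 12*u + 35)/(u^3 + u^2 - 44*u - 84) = (u - 5)/(u^2 + 8*u + 12)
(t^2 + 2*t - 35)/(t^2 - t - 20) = (t + 7)/(t + 4)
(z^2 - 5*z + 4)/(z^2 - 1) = (z - 4)/(z + 1)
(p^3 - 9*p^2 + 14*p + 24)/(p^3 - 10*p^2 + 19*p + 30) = (p - 4)/(p - 5)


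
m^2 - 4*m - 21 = (m - 7)*(m + 3)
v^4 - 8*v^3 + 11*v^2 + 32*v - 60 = (v - 5)*(v - 3)*(v - 2)*(v + 2)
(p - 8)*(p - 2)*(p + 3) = p^3 - 7*p^2 - 14*p + 48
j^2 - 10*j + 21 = (j - 7)*(j - 3)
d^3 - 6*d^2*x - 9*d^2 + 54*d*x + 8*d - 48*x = (d - 8)*(d - 1)*(d - 6*x)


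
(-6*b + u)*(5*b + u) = -30*b^2 - b*u + u^2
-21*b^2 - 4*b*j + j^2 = (-7*b + j)*(3*b + j)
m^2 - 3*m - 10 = (m - 5)*(m + 2)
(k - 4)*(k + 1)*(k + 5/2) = k^3 - k^2/2 - 23*k/2 - 10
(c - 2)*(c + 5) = c^2 + 3*c - 10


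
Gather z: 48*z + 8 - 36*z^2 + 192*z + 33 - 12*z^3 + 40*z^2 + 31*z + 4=-12*z^3 + 4*z^2 + 271*z + 45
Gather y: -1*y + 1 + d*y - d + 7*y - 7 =-d + y*(d + 6) - 6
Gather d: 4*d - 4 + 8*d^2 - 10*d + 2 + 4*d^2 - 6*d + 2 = 12*d^2 - 12*d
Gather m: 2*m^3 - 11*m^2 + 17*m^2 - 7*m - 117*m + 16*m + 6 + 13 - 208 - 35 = 2*m^3 + 6*m^2 - 108*m - 224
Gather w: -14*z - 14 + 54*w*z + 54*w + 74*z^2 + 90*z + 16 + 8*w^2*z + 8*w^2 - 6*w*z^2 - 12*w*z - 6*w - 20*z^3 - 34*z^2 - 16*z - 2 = w^2*(8*z + 8) + w*(-6*z^2 + 42*z + 48) - 20*z^3 + 40*z^2 + 60*z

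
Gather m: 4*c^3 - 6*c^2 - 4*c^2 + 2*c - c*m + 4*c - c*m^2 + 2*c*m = 4*c^3 - 10*c^2 - c*m^2 + c*m + 6*c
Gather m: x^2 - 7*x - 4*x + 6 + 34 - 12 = x^2 - 11*x + 28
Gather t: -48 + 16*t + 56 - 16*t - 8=0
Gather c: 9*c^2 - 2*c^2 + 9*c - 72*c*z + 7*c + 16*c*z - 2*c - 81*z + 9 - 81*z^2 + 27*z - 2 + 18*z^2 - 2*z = 7*c^2 + c*(14 - 56*z) - 63*z^2 - 56*z + 7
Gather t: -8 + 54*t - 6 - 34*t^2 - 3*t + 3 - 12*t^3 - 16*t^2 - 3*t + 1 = -12*t^3 - 50*t^2 + 48*t - 10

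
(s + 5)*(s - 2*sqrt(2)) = s^2 - 2*sqrt(2)*s + 5*s - 10*sqrt(2)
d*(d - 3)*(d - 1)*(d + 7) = d^4 + 3*d^3 - 25*d^2 + 21*d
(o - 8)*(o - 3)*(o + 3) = o^3 - 8*o^2 - 9*o + 72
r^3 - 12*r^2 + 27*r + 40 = (r - 8)*(r - 5)*(r + 1)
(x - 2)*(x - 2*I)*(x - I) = x^3 - 2*x^2 - 3*I*x^2 - 2*x + 6*I*x + 4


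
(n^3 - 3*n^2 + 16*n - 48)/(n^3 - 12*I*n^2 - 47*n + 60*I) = (n^2 + n*(-3 + 4*I) - 12*I)/(n^2 - 8*I*n - 15)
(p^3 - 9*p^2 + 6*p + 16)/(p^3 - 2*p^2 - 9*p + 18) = (p^2 - 7*p - 8)/(p^2 - 9)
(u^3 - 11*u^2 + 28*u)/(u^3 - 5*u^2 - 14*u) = (u - 4)/(u + 2)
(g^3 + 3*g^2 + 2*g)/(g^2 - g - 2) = g*(g + 2)/(g - 2)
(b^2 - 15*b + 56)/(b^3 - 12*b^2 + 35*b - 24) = (b - 7)/(b^2 - 4*b + 3)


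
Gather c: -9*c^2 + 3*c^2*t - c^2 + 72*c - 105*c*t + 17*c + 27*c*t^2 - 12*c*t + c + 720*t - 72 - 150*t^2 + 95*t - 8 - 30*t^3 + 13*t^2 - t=c^2*(3*t - 10) + c*(27*t^2 - 117*t + 90) - 30*t^3 - 137*t^2 + 814*t - 80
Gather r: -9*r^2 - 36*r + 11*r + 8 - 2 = -9*r^2 - 25*r + 6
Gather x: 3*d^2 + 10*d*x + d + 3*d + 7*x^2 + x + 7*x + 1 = 3*d^2 + 4*d + 7*x^2 + x*(10*d + 8) + 1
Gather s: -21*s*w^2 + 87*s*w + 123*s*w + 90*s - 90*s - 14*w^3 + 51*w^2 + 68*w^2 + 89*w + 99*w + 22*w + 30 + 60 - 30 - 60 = s*(-21*w^2 + 210*w) - 14*w^3 + 119*w^2 + 210*w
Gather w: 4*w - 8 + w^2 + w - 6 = w^2 + 5*w - 14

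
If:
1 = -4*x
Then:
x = -1/4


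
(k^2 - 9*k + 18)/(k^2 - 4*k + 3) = (k - 6)/(k - 1)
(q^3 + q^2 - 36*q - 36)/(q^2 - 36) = q + 1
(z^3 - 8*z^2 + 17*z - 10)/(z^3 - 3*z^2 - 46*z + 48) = (z^2 - 7*z + 10)/(z^2 - 2*z - 48)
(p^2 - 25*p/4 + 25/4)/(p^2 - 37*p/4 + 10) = (p - 5)/(p - 8)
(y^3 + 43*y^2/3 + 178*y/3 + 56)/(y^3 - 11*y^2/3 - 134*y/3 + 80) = (3*y^2 + 25*y + 28)/(3*y^2 - 29*y + 40)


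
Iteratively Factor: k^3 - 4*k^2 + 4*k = (k - 2)*(k^2 - 2*k) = (k - 2)^2*(k)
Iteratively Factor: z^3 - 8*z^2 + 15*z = (z - 5)*(z^2 - 3*z) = (z - 5)*(z - 3)*(z)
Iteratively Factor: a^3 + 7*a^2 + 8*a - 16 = (a + 4)*(a^2 + 3*a - 4) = (a - 1)*(a + 4)*(a + 4)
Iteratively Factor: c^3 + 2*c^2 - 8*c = (c + 4)*(c^2 - 2*c) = (c - 2)*(c + 4)*(c)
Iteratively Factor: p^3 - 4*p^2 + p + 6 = (p - 3)*(p^2 - p - 2) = (p - 3)*(p + 1)*(p - 2)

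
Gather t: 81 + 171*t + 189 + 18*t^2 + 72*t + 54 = 18*t^2 + 243*t + 324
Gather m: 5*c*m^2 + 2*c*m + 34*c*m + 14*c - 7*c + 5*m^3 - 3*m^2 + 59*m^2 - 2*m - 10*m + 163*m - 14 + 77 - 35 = 7*c + 5*m^3 + m^2*(5*c + 56) + m*(36*c + 151) + 28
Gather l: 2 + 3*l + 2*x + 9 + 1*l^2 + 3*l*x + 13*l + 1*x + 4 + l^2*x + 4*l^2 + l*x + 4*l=l^2*(x + 5) + l*(4*x + 20) + 3*x + 15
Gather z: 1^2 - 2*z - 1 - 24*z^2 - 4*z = -24*z^2 - 6*z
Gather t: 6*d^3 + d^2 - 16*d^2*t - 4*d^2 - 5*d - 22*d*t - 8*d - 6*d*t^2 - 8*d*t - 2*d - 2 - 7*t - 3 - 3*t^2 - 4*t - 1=6*d^3 - 3*d^2 - 15*d + t^2*(-6*d - 3) + t*(-16*d^2 - 30*d - 11) - 6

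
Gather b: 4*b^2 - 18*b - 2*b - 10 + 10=4*b^2 - 20*b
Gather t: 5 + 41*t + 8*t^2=8*t^2 + 41*t + 5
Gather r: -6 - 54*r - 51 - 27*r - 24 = -81*r - 81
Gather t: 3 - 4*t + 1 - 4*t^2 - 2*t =-4*t^2 - 6*t + 4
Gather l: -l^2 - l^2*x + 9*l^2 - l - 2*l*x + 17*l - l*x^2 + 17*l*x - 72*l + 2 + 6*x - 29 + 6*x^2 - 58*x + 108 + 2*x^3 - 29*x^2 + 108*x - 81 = l^2*(8 - x) + l*(-x^2 + 15*x - 56) + 2*x^3 - 23*x^2 + 56*x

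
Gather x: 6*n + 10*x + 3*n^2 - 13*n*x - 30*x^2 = 3*n^2 + 6*n - 30*x^2 + x*(10 - 13*n)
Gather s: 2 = 2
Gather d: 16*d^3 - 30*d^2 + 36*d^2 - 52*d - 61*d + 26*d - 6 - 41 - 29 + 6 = 16*d^3 + 6*d^2 - 87*d - 70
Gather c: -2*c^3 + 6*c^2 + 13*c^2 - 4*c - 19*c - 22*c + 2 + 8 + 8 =-2*c^3 + 19*c^2 - 45*c + 18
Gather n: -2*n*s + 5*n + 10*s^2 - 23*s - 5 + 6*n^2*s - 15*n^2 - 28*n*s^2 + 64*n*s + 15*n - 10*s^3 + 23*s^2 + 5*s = n^2*(6*s - 15) + n*(-28*s^2 + 62*s + 20) - 10*s^3 + 33*s^2 - 18*s - 5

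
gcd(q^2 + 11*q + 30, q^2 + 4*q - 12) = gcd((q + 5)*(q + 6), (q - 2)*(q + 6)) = q + 6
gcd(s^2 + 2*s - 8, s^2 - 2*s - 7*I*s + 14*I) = s - 2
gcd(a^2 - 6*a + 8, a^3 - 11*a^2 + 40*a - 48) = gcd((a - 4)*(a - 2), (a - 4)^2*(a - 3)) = a - 4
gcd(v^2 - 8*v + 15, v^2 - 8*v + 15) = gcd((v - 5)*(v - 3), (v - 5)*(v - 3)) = v^2 - 8*v + 15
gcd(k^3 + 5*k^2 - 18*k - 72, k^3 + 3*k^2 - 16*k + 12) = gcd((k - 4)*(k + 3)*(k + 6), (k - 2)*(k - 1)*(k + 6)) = k + 6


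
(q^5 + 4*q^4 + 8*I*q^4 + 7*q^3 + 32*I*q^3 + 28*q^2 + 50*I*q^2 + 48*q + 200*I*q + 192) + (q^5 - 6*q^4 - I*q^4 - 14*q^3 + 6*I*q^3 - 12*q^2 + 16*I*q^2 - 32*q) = 2*q^5 - 2*q^4 + 7*I*q^4 - 7*q^3 + 38*I*q^3 + 16*q^2 + 66*I*q^2 + 16*q + 200*I*q + 192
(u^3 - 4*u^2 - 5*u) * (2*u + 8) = 2*u^4 - 42*u^2 - 40*u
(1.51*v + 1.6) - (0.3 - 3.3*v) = 4.81*v + 1.3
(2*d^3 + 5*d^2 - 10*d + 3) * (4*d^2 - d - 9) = 8*d^5 + 18*d^4 - 63*d^3 - 23*d^2 + 87*d - 27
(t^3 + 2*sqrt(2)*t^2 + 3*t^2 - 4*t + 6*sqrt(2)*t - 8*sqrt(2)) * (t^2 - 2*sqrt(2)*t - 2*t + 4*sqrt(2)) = t^5 + t^4 - 18*t^3 + 80*t - 64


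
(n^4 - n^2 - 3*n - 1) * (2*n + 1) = 2*n^5 + n^4 - 2*n^3 - 7*n^2 - 5*n - 1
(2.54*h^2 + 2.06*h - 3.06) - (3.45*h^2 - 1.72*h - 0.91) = -0.91*h^2 + 3.78*h - 2.15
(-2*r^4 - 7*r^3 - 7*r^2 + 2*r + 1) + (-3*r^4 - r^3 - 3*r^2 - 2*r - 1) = -5*r^4 - 8*r^3 - 10*r^2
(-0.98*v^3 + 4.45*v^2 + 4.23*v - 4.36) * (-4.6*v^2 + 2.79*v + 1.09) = 4.508*v^5 - 23.2042*v^4 - 8.1107*v^3 + 36.7082*v^2 - 7.5537*v - 4.7524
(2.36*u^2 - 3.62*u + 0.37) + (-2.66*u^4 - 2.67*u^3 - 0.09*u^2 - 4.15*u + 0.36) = -2.66*u^4 - 2.67*u^3 + 2.27*u^2 - 7.77*u + 0.73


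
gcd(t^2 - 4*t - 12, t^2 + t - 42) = t - 6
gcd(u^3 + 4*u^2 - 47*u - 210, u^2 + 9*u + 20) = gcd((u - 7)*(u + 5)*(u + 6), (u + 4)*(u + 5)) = u + 5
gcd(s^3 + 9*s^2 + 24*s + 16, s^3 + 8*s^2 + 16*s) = s^2 + 8*s + 16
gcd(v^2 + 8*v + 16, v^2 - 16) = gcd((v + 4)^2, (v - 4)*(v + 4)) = v + 4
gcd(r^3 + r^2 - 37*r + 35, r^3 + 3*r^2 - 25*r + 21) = r^2 + 6*r - 7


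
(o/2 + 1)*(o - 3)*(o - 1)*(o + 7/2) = o^4/2 + 3*o^3/4 - 6*o^2 - 23*o/4 + 21/2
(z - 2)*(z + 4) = z^2 + 2*z - 8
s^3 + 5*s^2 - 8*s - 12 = (s - 2)*(s + 1)*(s + 6)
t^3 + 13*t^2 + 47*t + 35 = (t + 1)*(t + 5)*(t + 7)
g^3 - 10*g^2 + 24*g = g*(g - 6)*(g - 4)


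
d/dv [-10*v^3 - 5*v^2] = 10*v*(-3*v - 1)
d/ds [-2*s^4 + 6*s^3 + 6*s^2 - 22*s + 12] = -8*s^3 + 18*s^2 + 12*s - 22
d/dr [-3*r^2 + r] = 1 - 6*r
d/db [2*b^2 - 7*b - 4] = 4*b - 7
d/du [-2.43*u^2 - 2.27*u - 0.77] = -4.86*u - 2.27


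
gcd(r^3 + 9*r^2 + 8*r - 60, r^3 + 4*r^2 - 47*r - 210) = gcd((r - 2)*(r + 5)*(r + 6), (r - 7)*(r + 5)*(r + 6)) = r^2 + 11*r + 30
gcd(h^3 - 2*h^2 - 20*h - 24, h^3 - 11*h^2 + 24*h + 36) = h - 6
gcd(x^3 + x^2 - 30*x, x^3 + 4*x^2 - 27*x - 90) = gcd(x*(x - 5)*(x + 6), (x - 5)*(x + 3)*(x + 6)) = x^2 + x - 30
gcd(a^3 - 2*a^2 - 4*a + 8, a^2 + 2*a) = a + 2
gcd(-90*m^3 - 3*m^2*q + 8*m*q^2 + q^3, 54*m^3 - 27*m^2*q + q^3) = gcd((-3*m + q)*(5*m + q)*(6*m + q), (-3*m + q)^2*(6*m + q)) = -18*m^2 + 3*m*q + q^2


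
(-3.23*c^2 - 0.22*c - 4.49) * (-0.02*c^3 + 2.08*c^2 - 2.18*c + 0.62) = 0.0646*c^5 - 6.714*c^4 + 6.6736*c^3 - 10.8622*c^2 + 9.6518*c - 2.7838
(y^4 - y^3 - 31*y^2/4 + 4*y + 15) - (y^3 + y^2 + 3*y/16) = y^4 - 2*y^3 - 35*y^2/4 + 61*y/16 + 15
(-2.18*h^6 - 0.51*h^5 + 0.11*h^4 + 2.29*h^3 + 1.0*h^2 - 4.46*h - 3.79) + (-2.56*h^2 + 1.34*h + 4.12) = -2.18*h^6 - 0.51*h^5 + 0.11*h^4 + 2.29*h^3 - 1.56*h^2 - 3.12*h + 0.33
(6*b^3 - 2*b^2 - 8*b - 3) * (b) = 6*b^4 - 2*b^3 - 8*b^2 - 3*b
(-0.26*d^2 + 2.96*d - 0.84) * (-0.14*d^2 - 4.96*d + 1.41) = 0.0364*d^4 + 0.8752*d^3 - 14.9306*d^2 + 8.34*d - 1.1844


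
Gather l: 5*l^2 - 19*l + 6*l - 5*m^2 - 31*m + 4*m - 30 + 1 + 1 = 5*l^2 - 13*l - 5*m^2 - 27*m - 28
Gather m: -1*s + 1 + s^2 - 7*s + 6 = s^2 - 8*s + 7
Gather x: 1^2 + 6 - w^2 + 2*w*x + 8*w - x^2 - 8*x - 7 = -w^2 + 8*w - x^2 + x*(2*w - 8)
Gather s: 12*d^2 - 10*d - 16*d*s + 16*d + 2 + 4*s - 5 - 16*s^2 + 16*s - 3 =12*d^2 + 6*d - 16*s^2 + s*(20 - 16*d) - 6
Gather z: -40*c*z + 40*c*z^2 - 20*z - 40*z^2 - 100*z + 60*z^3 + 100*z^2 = 60*z^3 + z^2*(40*c + 60) + z*(-40*c - 120)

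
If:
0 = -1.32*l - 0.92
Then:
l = -0.70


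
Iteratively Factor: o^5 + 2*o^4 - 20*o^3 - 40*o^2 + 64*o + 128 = (o - 2)*(o^4 + 4*o^3 - 12*o^2 - 64*o - 64) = (o - 2)*(o + 4)*(o^3 - 12*o - 16) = (o - 2)*(o + 2)*(o + 4)*(o^2 - 2*o - 8) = (o - 4)*(o - 2)*(o + 2)*(o + 4)*(o + 2)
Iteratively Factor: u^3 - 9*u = (u - 3)*(u^2 + 3*u) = u*(u - 3)*(u + 3)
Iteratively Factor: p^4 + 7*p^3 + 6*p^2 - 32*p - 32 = (p + 4)*(p^3 + 3*p^2 - 6*p - 8) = (p - 2)*(p + 4)*(p^2 + 5*p + 4) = (p - 2)*(p + 4)^2*(p + 1)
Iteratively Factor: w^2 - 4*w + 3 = (w - 3)*(w - 1)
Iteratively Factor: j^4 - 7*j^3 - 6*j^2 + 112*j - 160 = (j - 5)*(j^3 - 2*j^2 - 16*j + 32) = (j - 5)*(j - 4)*(j^2 + 2*j - 8) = (j - 5)*(j - 4)*(j - 2)*(j + 4)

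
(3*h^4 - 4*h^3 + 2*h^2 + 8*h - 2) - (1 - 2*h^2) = 3*h^4 - 4*h^3 + 4*h^2 + 8*h - 3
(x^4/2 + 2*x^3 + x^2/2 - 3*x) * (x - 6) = x^5/2 - x^4 - 23*x^3/2 - 6*x^2 + 18*x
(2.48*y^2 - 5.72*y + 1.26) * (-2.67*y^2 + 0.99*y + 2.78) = -6.6216*y^4 + 17.7276*y^3 - 2.1326*y^2 - 14.6542*y + 3.5028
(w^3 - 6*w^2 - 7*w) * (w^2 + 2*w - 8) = w^5 - 4*w^4 - 27*w^3 + 34*w^2 + 56*w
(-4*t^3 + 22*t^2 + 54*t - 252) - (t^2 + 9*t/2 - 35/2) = -4*t^3 + 21*t^2 + 99*t/2 - 469/2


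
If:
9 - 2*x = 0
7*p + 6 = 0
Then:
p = -6/7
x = 9/2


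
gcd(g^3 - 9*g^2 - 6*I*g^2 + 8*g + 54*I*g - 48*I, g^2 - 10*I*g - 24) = g - 6*I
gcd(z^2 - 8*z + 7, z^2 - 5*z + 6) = 1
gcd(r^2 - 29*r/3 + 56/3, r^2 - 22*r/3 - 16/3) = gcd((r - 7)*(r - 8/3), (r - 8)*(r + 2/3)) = 1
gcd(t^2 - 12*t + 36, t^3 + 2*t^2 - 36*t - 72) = t - 6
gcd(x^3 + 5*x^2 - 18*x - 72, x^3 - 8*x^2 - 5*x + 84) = x^2 - x - 12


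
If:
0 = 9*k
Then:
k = 0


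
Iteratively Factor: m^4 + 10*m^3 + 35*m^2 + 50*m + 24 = (m + 4)*(m^3 + 6*m^2 + 11*m + 6) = (m + 3)*(m + 4)*(m^2 + 3*m + 2) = (m + 2)*(m + 3)*(m + 4)*(m + 1)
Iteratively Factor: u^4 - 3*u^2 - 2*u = (u - 2)*(u^3 + 2*u^2 + u) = (u - 2)*(u + 1)*(u^2 + u) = (u - 2)*(u + 1)^2*(u)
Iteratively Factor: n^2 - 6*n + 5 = (n - 5)*(n - 1)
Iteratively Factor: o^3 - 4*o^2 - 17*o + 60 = (o - 3)*(o^2 - o - 20) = (o - 5)*(o - 3)*(o + 4)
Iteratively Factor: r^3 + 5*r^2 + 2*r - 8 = (r - 1)*(r^2 + 6*r + 8) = (r - 1)*(r + 2)*(r + 4)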